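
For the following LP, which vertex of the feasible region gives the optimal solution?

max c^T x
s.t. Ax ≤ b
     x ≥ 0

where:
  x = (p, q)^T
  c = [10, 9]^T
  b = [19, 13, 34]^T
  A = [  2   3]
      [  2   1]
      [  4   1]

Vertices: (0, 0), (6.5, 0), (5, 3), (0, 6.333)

Evaluate the objective at each vertex of the feasible region:
  z(0, 0) = 0
  z(6.5, 0) = 65
  z(5, 3) = 77  ←
  z(0, 6.333) = 57
The maximum is at p = 5, q = 3.

(5, 3)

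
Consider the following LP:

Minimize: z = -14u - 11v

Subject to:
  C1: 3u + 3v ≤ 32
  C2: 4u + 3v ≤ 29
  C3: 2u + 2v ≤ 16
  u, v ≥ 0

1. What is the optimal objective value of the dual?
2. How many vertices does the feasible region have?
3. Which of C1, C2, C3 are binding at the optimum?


1. -103
2. 4
3. C2, C3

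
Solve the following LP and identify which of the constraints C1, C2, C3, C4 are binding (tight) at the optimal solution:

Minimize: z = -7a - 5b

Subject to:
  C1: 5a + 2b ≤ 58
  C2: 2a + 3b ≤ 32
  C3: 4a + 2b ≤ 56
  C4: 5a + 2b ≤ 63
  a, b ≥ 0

At a = 10, b = 4, compute slack b - a·x for each constraint:
  C1: 58 − 58 = 0  (binding)
  C2: 32 − 32 = 0  (binding)
  C3: 56 − 48 = 8  (slack)
  C4: 63 − 58 = 5  (slack)

Optimal: a = 10, b = 4
Binding: C1, C2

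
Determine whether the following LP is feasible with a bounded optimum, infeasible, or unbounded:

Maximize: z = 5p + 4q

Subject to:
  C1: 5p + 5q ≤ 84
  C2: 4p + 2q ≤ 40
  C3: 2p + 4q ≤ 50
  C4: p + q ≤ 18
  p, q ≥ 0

Feasible with a bounded optimal solution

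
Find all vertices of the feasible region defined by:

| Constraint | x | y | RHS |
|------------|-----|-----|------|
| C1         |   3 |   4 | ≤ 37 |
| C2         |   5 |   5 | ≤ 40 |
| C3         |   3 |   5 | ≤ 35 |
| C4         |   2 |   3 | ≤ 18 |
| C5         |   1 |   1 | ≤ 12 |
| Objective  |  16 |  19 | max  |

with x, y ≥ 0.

(0, 0), (8, 0), (6, 2), (0, 6)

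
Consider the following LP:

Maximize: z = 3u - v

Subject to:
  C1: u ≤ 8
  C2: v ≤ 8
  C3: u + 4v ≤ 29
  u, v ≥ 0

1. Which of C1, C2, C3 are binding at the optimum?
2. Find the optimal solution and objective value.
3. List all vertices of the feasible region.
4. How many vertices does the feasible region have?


1. C1
2. u = 8, v = 0, z = 24
3. (0, 0), (8, 0), (8, 5.25), (0, 7.25)
4. 4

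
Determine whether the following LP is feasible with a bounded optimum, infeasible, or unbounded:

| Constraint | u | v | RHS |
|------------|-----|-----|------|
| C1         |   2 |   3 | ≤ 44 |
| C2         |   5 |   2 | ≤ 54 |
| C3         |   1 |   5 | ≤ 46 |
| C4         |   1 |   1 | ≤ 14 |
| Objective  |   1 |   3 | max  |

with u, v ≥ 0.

Feasible with a bounded optimal solution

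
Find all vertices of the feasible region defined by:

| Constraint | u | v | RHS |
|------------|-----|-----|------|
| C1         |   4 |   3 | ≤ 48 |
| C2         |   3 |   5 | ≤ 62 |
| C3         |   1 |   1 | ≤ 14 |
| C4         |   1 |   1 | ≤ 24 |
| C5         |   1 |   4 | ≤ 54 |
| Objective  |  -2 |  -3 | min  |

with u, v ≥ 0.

(0, 0), (12, 0), (6, 8), (4, 10), (0, 12.4)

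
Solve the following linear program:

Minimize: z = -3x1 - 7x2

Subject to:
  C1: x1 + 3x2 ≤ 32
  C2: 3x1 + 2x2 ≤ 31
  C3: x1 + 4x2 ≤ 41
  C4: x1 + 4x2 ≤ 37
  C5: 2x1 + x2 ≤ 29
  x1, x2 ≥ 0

Evaluate the objective at each vertex of the feasible region:
  z(0, 0) = 0
  z(10.33, 0) = -31
  z(5, 8) = -71  ←
  z(0, 9.25) = -64.75
The minimum is at x1 = 5, x2 = 8.

x1 = 5, x2 = 8, z = -71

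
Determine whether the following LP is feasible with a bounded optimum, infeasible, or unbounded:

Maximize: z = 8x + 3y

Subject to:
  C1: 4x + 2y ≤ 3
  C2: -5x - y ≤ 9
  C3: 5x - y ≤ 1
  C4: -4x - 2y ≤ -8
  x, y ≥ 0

Infeasible (no feasible solution exists)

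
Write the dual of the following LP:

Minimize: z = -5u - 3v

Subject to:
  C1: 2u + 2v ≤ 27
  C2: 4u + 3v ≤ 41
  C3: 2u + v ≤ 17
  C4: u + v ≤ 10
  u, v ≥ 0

Primal min cᵀx s.t. Ax ≤ b, x ≥ 0  →  Dual max −bᵀy s.t. Aᵀy ≥ −c, y ≥ 0.

Maximize: z = -27y1 - 41y2 - 17y3 - 10y4

Subject to:
  2y1 + 4y2 + 2y3 + y4 ≥ 5
  2y1 + 3y2 + y3 + y4 ≥ 3
  y1, y2, y3, y4 ≥ 0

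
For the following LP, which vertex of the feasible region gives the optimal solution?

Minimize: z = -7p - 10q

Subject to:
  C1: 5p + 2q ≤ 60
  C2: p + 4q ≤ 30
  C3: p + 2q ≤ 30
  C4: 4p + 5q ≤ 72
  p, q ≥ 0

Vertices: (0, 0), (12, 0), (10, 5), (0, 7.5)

Evaluate the objective at each vertex of the feasible region:
  z(0, 0) = 0
  z(12, 0) = -84
  z(10, 5) = -120  ←
  z(0, 7.5) = -75
The minimum is at p = 10, q = 5.

(10, 5)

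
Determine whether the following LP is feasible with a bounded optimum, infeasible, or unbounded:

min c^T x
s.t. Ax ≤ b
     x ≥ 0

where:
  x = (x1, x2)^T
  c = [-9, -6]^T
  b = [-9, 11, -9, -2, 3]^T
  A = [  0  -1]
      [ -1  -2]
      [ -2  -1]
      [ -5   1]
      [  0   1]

Infeasible (no feasible solution exists)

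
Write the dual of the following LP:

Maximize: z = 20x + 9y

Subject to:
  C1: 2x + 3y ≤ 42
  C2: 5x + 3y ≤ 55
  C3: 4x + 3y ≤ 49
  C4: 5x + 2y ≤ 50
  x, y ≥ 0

Primal max cᵀx s.t. Ax ≤ b, x ≥ 0  →  Dual min bᵀy s.t. Aᵀy ≥ c, y ≥ 0.

Minimize: z = 42y1 + 55y2 + 49y3 + 50y4

Subject to:
  2y1 + 5y2 + 4y3 + 5y4 ≥ 20
  3y1 + 3y2 + 3y3 + 2y4 ≥ 9
  y1, y2, y3, y4 ≥ 0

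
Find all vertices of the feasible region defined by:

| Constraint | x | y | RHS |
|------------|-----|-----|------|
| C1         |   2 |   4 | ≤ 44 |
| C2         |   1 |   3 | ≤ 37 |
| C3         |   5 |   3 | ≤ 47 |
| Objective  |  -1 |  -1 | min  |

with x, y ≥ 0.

(0, 0), (9.4, 0), (4, 9), (0, 11)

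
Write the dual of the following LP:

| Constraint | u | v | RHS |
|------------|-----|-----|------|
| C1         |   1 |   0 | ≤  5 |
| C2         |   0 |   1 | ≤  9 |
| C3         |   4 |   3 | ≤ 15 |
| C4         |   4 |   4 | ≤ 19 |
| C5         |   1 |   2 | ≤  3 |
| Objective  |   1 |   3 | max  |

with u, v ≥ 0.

Primal max cᵀx s.t. Ax ≤ b, x ≥ 0  →  Dual min bᵀy s.t. Aᵀy ≥ c, y ≥ 0.

Minimize: z = 5y1 + 9y2 + 15y3 + 19y4 + 3y5

Subject to:
  y1 + 4y3 + 4y4 + y5 ≥ 1
  y2 + 3y3 + 4y4 + 2y5 ≥ 3
  y1, y2, y3, y4, y5 ≥ 0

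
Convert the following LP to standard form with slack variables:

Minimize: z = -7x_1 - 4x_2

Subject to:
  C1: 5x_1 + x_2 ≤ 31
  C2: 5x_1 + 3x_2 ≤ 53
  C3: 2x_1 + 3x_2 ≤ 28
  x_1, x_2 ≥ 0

min z = -7x_1 - 4x_2

s.t.
  5x_1 + x_2 + s1 = 31
  5x_1 + 3x_2 + s2 = 53
  2x_1 + 3x_2 + s3 = 28
  x_1, x_2, s1, s2, s3 ≥ 0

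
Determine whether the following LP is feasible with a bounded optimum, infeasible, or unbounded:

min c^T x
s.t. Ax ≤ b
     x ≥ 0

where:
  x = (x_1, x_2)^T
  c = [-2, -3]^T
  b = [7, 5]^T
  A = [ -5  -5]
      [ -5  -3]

Unbounded (objective can decrease without bound)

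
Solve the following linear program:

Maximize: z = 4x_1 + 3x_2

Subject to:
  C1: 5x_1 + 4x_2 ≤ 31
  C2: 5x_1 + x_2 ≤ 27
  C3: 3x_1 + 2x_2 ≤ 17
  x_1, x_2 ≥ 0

Evaluate the objective at each vertex of the feasible region:
  z(0, 0) = 0
  z(5.4, 0) = 21.6
  z(5.286, 0.5714) = 22.86
  z(3, 4) = 24  ←
  z(0, 7.75) = 23.25
The maximum is at x_1 = 3, x_2 = 4.

x_1 = 3, x_2 = 4, z = 24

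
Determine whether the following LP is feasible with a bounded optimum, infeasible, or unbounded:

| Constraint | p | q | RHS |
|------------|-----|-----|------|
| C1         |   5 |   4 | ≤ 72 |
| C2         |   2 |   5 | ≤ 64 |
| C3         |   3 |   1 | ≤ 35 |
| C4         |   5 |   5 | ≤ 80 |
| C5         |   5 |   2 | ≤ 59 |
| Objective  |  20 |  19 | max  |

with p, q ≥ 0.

Feasible with a bounded optimal solution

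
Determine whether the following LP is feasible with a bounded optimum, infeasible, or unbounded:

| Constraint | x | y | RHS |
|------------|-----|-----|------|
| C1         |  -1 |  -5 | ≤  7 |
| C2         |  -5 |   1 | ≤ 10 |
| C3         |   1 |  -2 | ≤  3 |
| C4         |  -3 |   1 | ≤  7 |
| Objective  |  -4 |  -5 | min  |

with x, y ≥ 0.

Unbounded (objective can decrease without bound)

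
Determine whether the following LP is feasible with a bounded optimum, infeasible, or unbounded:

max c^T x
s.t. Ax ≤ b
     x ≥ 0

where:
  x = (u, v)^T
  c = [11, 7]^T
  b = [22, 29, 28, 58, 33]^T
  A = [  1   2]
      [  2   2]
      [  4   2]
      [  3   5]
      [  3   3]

Feasible with a bounded optimal solution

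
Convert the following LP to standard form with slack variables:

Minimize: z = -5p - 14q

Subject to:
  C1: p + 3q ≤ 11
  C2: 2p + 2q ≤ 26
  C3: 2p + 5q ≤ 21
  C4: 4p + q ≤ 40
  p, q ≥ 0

min z = -5p - 14q

s.t.
  p + 3q + s1 = 11
  2p + 2q + s2 = 26
  2p + 5q + s3 = 21
  4p + q + s4 = 40
  p, q, s1, s2, s3, s4 ≥ 0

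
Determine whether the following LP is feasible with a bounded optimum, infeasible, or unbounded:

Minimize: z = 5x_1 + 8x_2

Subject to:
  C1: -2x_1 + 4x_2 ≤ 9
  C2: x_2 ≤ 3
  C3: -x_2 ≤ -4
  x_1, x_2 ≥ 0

Infeasible (no feasible solution exists)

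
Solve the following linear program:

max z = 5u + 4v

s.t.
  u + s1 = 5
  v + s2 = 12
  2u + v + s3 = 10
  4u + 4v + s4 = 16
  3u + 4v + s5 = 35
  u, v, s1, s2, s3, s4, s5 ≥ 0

Evaluate the objective at each vertex of the feasible region:
  z(0, 0) = 0
  z(4, 0) = 20  ←
  z(0, 4) = 16
The maximum is at u = 4, v = 0.

u = 4, v = 0, z = 20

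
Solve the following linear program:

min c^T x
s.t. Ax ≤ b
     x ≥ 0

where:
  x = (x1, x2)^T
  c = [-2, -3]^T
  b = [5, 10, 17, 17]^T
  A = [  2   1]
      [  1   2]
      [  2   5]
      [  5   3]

Evaluate the objective at each vertex of the feasible region:
  z(0, 0) = 0
  z(2.5, 0) = -5
  z(1, 3) = -11  ←
  z(0, 3.4) = -10.2
The minimum is at x1 = 1, x2 = 3.

x1 = 1, x2 = 3, z = -11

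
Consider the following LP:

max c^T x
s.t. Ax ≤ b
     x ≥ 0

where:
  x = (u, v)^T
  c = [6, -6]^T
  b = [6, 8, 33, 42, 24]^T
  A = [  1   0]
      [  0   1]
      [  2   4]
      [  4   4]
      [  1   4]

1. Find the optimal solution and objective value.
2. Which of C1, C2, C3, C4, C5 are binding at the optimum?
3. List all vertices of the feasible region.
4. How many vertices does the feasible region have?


1. u = 6, v = 0, z = 36
2. C1
3. (0, 0), (6, 0), (6, 4.5), (0, 6)
4. 4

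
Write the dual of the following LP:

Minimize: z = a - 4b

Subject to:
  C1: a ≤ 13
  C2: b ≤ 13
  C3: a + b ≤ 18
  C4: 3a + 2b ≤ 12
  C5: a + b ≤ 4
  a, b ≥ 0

Primal min cᵀx s.t. Ax ≤ b, x ≥ 0  →  Dual max −bᵀy s.t. Aᵀy ≥ −c, y ≥ 0.

Maximize: z = -13y1 - 13y2 - 18y3 - 12y4 - 4y5

Subject to:
  y1 + y3 + 3y4 + y5 ≥ -1
  y2 + y3 + 2y4 + y5 ≥ 4
  y1, y2, y3, y4, y5 ≥ 0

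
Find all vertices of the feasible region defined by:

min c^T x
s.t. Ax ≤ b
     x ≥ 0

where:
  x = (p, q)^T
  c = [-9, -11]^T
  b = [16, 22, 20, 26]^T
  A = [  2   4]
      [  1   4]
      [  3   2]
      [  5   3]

(0, 0), (5.2, 0), (4, 2), (0, 4)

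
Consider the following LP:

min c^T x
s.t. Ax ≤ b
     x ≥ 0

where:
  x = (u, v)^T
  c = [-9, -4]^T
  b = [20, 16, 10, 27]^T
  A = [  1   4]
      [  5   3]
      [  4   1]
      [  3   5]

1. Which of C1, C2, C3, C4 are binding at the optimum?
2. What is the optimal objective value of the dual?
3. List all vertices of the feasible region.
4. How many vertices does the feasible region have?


1. C2, C3
2. -26
3. (0, 0), (2.5, 0), (2, 2), (0.2353, 4.941), (0, 5)
4. 5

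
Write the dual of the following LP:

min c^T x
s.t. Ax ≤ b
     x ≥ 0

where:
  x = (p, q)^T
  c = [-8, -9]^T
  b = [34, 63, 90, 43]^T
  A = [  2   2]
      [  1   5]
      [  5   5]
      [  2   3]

Primal min cᵀx s.t. Ax ≤ b, x ≥ 0  →  Dual max −bᵀy s.t. Aᵀy ≥ −c, y ≥ 0.

Maximize: z = -34y1 - 63y2 - 90y3 - 43y4

Subject to:
  2y1 + y2 + 5y3 + 2y4 ≥ 8
  2y1 + 5y2 + 5y3 + 3y4 ≥ 9
  y1, y2, y3, y4 ≥ 0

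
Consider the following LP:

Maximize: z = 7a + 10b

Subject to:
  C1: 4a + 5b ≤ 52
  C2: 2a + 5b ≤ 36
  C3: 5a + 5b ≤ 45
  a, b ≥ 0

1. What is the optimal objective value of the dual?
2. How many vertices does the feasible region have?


1. 81
2. 4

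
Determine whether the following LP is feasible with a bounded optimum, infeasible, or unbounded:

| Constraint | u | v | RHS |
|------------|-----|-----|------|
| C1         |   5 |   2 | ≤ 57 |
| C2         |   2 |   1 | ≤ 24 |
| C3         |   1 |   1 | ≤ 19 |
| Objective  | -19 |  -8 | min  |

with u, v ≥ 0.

Feasible with a bounded optimal solution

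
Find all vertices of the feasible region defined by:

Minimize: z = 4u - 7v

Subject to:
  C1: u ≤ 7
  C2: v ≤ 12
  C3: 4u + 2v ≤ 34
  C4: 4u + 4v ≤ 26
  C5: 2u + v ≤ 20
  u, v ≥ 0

(0, 0), (6.5, 0), (0, 6.5)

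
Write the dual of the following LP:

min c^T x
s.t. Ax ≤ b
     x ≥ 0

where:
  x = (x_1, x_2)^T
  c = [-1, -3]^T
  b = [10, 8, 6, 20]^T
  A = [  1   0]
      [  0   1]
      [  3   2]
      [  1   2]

Primal min cᵀx s.t. Ax ≤ b, x ≥ 0  →  Dual max −bᵀy s.t. Aᵀy ≥ −c, y ≥ 0.

Maximize: z = -10y1 - 8y2 - 6y3 - 20y4

Subject to:
  y1 + 3y3 + y4 ≥ 1
  y2 + 2y3 + 2y4 ≥ 3
  y1, y2, y3, y4 ≥ 0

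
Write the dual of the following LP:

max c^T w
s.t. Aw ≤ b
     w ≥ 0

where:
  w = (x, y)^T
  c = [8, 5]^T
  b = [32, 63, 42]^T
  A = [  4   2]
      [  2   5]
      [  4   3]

Primal max cᵀx s.t. Ax ≤ b, x ≥ 0  →  Dual min bᵀy s.t. Aᵀy ≥ c, y ≥ 0.

Minimize: z = 32y1 + 63y2 + 42y3

Subject to:
  4y1 + 2y2 + 4y3 ≥ 8
  2y1 + 5y2 + 3y3 ≥ 5
  y1, y2, y3 ≥ 0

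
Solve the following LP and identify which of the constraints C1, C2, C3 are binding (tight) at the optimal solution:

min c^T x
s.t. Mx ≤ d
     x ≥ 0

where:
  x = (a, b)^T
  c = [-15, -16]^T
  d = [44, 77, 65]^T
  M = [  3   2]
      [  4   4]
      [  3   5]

At a = 10, b = 7, compute slack b - a·x for each constraint:
  C1: 44 − 44 = 0  (binding)
  C2: 77 − 68 = 9  (slack)
  C3: 65 − 65 = 0  (binding)

Optimal: a = 10, b = 7
Binding: C1, C3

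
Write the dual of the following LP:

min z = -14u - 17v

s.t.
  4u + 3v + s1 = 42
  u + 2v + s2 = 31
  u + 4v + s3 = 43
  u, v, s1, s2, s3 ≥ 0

Primal min cᵀx s.t. Ax ≤ b, x ≥ 0  →  Dual max −bᵀy s.t. Aᵀy ≥ −c, y ≥ 0.

Maximize: z = -42y1 - 31y2 - 43y3

Subject to:
  4y1 + y2 + y3 ≥ 14
  3y1 + 2y2 + 4y3 ≥ 17
  y1, y2, y3 ≥ 0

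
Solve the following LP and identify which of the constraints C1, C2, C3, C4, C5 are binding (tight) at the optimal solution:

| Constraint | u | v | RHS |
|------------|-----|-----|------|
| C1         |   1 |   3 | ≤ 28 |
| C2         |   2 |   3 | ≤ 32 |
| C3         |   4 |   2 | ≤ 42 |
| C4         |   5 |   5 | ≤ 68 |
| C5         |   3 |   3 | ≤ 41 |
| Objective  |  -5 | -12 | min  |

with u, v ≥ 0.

At u = 4, v = 8, compute slack b - a·x for each constraint:
  C1: 28 − 28 = 0  (binding)
  C2: 32 − 32 = 0  (binding)
  C3: 42 − 32 = 10  (slack)
  C4: 68 − 60 = 8  (slack)
  C5: 41 − 36 = 5  (slack)

Optimal: u = 4, v = 8
Binding: C1, C2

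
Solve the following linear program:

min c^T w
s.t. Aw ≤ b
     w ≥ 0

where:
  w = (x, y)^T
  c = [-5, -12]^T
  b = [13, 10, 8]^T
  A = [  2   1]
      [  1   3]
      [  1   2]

Evaluate the objective at each vertex of the feasible region:
  z(0, 0) = 0
  z(6.5, 0) = -32.5
  z(6, 1) = -42
  z(4, 2) = -44  ←
  z(0, 3.333) = -40
The minimum is at x = 4, y = 2.

x = 4, y = 2, z = -44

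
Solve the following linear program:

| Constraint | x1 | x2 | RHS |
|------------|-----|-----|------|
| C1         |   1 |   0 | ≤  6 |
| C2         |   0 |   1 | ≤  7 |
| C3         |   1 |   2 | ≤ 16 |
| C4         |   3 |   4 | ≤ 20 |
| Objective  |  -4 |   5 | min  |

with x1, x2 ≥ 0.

Evaluate the objective at each vertex of the feasible region:
  z(0, 0) = 0
  z(6, 0) = -24  ←
  z(6, 0.5) = -21.5
  z(0, 5) = 25
The minimum is at x1 = 6, x2 = 0.

x1 = 6, x2 = 0, z = -24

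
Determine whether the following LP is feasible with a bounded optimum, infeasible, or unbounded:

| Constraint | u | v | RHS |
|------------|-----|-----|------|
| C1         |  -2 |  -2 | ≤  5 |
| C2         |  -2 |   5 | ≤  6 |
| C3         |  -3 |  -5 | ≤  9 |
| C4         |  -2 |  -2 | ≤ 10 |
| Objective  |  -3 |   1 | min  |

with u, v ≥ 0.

Unbounded (objective can decrease without bound)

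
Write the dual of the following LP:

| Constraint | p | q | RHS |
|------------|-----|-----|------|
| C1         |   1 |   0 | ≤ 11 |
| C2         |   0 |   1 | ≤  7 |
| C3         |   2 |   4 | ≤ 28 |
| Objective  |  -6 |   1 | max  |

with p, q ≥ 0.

Primal max cᵀx s.t. Ax ≤ b, x ≥ 0  →  Dual min bᵀy s.t. Aᵀy ≥ c, y ≥ 0.

Minimize: z = 11y1 + 7y2 + 28y3

Subject to:
  y1 + 2y3 ≥ -6
  y2 + 4y3 ≥ 1
  y1, y2, y3 ≥ 0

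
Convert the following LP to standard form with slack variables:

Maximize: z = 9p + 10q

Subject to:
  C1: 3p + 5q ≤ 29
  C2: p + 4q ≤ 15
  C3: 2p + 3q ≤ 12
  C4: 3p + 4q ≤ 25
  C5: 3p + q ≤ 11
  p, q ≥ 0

max z = 9p + 10q

s.t.
  3p + 5q + s1 = 29
  p + 4q + s2 = 15
  2p + 3q + s3 = 12
  3p + 4q + s4 = 25
  3p + q + s5 = 11
  p, q, s1, s2, s3, s4, s5 ≥ 0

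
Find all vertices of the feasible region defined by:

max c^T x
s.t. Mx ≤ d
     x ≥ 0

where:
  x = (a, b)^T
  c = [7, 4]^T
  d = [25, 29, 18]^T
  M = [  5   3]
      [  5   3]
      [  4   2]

(0, 0), (4.5, 0), (2, 5), (0, 8.333)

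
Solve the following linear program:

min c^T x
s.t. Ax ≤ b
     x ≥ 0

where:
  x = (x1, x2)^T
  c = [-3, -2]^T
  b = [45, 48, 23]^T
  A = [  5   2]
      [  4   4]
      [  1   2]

Evaluate the objective at each vertex of the feasible region:
  z(0, 0) = 0
  z(9, 0) = -27
  z(7, 5) = -31  ←
  z(1, 11) = -25
  z(0, 11.5) = -23
The minimum is at x1 = 7, x2 = 5.

x1 = 7, x2 = 5, z = -31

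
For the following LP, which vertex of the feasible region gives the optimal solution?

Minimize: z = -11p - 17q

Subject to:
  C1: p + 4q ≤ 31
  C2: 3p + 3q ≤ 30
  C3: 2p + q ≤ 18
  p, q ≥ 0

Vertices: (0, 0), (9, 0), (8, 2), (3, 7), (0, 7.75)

Evaluate the objective at each vertex of the feasible region:
  z(0, 0) = 0
  z(9, 0) = -99
  z(8, 2) = -122
  z(3, 7) = -152  ←
  z(0, 7.75) = -131.8
The minimum is at p = 3, q = 7.

(3, 7)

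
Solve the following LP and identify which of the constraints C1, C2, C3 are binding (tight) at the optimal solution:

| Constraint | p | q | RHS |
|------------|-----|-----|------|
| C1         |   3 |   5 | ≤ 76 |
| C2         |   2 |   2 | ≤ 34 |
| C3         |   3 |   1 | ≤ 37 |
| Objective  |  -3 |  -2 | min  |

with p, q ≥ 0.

At p = 10, q = 7, compute slack b - a·x for each constraint:
  C1: 76 − 65 = 11  (slack)
  C2: 34 − 34 = 0  (binding)
  C3: 37 − 37 = 0  (binding)

Optimal: p = 10, q = 7
Binding: C2, C3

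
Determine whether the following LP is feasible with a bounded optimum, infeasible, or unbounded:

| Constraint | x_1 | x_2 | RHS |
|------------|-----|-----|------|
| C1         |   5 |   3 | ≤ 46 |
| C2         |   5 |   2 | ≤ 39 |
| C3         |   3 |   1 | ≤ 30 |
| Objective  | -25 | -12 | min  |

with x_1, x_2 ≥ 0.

Feasible with a bounded optimal solution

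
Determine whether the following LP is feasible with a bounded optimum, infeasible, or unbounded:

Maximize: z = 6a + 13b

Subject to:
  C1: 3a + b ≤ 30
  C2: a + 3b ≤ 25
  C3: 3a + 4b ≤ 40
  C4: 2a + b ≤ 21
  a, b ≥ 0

Feasible with a bounded optimal solution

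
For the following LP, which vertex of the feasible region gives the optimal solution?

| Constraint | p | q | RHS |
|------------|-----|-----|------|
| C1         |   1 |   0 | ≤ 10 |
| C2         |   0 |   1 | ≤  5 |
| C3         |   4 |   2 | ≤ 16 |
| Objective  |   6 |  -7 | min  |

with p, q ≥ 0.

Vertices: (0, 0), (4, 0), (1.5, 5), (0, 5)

Evaluate the objective at each vertex of the feasible region:
  z(0, 0) = 0
  z(4, 0) = 24
  z(1.5, 5) = -26
  z(0, 5) = -35  ←
The minimum is at p = 0, q = 5.

(0, 5)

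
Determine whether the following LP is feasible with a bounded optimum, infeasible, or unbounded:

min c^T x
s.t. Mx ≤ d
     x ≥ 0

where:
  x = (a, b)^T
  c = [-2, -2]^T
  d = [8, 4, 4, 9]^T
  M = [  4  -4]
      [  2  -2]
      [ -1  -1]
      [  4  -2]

Unbounded (objective can decrease without bound)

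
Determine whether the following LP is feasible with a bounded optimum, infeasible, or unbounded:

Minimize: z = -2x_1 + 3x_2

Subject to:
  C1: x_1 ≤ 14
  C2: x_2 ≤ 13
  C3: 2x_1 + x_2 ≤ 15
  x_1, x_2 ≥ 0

Feasible with a bounded optimal solution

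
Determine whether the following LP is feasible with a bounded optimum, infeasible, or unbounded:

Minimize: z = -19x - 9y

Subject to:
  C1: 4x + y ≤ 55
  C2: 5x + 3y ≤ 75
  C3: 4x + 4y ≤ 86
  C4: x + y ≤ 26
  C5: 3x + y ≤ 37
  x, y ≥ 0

Feasible with a bounded optimal solution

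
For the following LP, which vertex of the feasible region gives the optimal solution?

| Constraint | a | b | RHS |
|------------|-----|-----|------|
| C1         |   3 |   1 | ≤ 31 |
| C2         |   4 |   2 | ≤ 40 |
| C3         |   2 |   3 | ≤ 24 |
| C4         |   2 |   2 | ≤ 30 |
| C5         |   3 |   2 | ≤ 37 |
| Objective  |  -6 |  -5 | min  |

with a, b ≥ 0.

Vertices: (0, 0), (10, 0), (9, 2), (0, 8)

Evaluate the objective at each vertex of the feasible region:
  z(0, 0) = 0
  z(10, 0) = -60
  z(9, 2) = -64  ←
  z(0, 8) = -40
The minimum is at a = 9, b = 2.

(9, 2)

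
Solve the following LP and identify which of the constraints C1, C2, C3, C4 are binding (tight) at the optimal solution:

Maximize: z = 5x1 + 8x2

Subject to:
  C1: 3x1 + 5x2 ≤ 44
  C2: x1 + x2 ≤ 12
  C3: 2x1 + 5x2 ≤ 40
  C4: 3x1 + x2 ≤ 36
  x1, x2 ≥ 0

At x1 = 8, x2 = 4, compute slack b - a·x for each constraint:
  C1: 44 − 44 = 0  (binding)
  C2: 12 − 12 = 0  (binding)
  C3: 40 − 36 = 4  (slack)
  C4: 36 − 28 = 8  (slack)

Optimal: x1 = 8, x2 = 4
Binding: C1, C2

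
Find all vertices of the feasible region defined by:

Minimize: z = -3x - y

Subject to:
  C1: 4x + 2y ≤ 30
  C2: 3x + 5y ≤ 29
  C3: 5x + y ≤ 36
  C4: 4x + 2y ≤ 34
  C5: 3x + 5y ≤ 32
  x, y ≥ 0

(0, 0), (7.2, 0), (7, 1), (6.571, 1.857), (0, 5.8)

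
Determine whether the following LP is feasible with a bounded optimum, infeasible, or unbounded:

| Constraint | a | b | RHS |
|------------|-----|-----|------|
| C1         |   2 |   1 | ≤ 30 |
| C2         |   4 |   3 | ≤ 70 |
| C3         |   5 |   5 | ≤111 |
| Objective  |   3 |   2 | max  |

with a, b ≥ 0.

Feasible with a bounded optimal solution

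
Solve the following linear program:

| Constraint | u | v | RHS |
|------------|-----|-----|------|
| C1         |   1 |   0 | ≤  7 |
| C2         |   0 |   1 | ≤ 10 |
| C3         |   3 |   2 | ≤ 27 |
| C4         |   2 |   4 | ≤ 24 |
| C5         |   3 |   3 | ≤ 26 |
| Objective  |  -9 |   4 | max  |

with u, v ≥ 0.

Evaluate the objective at each vertex of the feasible region:
  z(0, 0) = 0
  z(7, 0) = -63
  z(7, 1.667) = -56.33
  z(5.333, 3.333) = -34.67
  z(0, 6) = 24  ←
The maximum is at u = 0, v = 6.

u = 0, v = 6, z = 24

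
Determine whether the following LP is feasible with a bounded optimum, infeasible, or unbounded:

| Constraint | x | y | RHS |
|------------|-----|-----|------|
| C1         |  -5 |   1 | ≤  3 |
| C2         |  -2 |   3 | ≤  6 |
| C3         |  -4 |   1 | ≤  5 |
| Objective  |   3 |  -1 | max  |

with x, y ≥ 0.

Unbounded (objective can increase without bound)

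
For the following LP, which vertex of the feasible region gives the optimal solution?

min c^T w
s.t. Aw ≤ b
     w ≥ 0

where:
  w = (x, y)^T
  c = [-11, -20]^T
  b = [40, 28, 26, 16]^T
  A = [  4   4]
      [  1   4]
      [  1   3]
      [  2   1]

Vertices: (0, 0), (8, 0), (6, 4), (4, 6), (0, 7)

Evaluate the objective at each vertex of the feasible region:
  z(0, 0) = 0
  z(8, 0) = -88
  z(6, 4) = -146
  z(4, 6) = -164  ←
  z(0, 7) = -140
The minimum is at x = 4, y = 6.

(4, 6)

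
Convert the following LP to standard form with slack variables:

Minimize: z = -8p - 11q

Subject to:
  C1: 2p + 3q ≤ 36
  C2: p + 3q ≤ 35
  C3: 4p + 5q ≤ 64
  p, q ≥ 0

min z = -8p - 11q

s.t.
  2p + 3q + s1 = 36
  p + 3q + s2 = 35
  4p + 5q + s3 = 64
  p, q, s1, s2, s3 ≥ 0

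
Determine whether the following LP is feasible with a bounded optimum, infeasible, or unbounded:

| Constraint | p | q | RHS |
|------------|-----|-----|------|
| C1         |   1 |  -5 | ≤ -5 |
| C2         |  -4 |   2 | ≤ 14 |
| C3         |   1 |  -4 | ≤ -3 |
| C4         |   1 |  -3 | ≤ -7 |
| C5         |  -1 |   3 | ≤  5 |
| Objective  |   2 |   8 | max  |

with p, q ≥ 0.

Infeasible (no feasible solution exists)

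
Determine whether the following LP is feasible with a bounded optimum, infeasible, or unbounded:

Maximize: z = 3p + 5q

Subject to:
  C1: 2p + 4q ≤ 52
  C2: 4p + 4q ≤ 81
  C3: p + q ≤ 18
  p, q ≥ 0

Feasible with a bounded optimal solution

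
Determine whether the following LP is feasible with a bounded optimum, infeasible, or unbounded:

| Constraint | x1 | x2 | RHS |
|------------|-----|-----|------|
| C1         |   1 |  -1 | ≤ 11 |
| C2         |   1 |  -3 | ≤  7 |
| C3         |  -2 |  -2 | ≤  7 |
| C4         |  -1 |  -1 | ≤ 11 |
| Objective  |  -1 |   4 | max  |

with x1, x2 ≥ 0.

Unbounded (objective can increase without bound)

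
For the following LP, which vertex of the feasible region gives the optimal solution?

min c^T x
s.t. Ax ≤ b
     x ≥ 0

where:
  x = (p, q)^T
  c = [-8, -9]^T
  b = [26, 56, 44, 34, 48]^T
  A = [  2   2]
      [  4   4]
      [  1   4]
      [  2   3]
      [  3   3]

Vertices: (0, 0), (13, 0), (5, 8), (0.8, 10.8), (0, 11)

Evaluate the objective at each vertex of the feasible region:
  z(0, 0) = 0
  z(13, 0) = -104
  z(5, 8) = -112  ←
  z(0.8, 10.8) = -103.6
  z(0, 11) = -99
The minimum is at p = 5, q = 8.

(5, 8)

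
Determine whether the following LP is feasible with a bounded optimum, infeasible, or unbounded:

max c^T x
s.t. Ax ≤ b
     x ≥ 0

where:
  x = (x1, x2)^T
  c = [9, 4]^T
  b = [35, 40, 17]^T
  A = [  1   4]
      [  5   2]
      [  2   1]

Feasible with a bounded optimal solution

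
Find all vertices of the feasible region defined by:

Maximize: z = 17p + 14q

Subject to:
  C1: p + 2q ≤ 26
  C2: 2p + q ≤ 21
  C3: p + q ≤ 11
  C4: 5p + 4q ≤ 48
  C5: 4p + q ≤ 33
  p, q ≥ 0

(0, 0), (8.25, 0), (7.636, 2.455), (4, 7), (0, 11)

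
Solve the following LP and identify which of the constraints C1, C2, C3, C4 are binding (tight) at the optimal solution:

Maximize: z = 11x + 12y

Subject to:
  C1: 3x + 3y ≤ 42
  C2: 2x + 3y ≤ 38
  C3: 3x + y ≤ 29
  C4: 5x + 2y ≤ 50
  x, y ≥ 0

At x = 4, y = 10, compute slack b - a·x for each constraint:
  C1: 42 − 42 = 0  (binding)
  C2: 38 − 38 = 0  (binding)
  C3: 29 − 22 = 7  (slack)
  C4: 50 − 40 = 10  (slack)

Optimal: x = 4, y = 10
Binding: C1, C2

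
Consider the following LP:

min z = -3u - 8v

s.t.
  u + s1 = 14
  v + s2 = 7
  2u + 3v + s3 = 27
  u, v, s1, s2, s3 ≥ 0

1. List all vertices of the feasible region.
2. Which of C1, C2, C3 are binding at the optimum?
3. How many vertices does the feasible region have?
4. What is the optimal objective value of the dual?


1. (0, 0), (13.5, 0), (3, 7), (0, 7)
2. C2, C3
3. 4
4. -65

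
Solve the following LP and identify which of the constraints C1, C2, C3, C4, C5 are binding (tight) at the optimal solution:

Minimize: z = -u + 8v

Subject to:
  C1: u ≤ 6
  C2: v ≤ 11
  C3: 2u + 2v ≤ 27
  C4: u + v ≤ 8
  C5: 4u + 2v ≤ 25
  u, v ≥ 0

At u = 6, v = 0, compute slack b - a·x for each constraint:
  C1: 6 − 6 = 0  (binding)
  C2: 11 − 0 = 11  (slack)
  C3: 27 − 12 = 15  (slack)
  C4: 8 − 6 = 2  (slack)
  C5: 25 − 24 = 1  (slack)

Optimal: u = 6, v = 0
Binding: C1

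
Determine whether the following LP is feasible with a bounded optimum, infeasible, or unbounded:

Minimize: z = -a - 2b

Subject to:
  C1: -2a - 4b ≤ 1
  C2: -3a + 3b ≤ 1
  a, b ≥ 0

Unbounded (objective can decrease without bound)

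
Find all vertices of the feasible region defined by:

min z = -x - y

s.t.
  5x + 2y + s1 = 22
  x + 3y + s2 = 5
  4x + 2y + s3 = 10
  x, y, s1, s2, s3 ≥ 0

(0, 0), (2.5, 0), (2, 1), (0, 1.667)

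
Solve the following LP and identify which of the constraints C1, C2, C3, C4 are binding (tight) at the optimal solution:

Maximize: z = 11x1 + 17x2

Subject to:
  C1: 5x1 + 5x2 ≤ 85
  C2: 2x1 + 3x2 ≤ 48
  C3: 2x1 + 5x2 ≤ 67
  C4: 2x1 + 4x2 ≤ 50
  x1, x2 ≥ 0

At x1 = 9, x2 = 8, compute slack b - a·x for each constraint:
  C1: 85 − 85 = 0  (binding)
  C2: 48 − 42 = 6  (slack)
  C3: 67 − 58 = 9  (slack)
  C4: 50 − 50 = 0  (binding)

Optimal: x1 = 9, x2 = 8
Binding: C1, C4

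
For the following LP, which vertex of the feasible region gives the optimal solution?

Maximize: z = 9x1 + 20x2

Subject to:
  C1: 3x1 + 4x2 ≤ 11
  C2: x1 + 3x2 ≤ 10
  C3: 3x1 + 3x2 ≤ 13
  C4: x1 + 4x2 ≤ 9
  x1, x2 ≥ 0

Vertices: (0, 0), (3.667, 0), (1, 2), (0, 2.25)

Evaluate the objective at each vertex of the feasible region:
  z(0, 0) = 0
  z(3.667, 0) = 33
  z(1, 2) = 49  ←
  z(0, 2.25) = 45
The maximum is at x1 = 1, x2 = 2.

(1, 2)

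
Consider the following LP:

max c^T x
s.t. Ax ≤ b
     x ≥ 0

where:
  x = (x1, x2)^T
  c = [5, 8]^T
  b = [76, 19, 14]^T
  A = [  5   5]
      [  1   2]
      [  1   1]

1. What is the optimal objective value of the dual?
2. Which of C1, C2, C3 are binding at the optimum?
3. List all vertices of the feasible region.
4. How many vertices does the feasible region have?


1. 85
2. C2, C3
3. (0, 0), (14, 0), (9, 5), (0, 9.5)
4. 4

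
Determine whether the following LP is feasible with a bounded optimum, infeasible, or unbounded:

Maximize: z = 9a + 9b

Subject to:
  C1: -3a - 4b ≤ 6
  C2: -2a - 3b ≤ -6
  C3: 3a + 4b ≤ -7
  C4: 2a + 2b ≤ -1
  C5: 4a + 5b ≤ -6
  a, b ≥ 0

Infeasible (no feasible solution exists)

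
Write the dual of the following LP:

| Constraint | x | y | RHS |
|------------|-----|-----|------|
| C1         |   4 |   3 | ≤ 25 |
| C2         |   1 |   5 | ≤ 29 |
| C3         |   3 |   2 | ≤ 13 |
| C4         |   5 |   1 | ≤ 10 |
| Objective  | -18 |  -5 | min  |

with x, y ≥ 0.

Primal min cᵀx s.t. Ax ≤ b, x ≥ 0  →  Dual max −bᵀy s.t. Aᵀy ≥ −c, y ≥ 0.

Maximize: z = -25y1 - 29y2 - 13y3 - 10y4

Subject to:
  4y1 + y2 + 3y3 + 5y4 ≥ 18
  3y1 + 5y2 + 2y3 + y4 ≥ 5
  y1, y2, y3, y4 ≥ 0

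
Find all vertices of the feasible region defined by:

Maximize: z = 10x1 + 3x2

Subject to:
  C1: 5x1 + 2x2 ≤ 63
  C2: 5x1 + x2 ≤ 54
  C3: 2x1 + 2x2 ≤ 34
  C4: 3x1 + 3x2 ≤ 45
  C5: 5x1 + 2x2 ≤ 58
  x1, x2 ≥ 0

(0, 0), (10.8, 0), (10, 4), (9.333, 5.667), (0, 15)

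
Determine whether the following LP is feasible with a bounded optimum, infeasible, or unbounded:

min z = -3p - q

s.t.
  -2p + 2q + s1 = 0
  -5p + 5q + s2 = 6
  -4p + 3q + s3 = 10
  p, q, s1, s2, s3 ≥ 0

Unbounded (objective can decrease without bound)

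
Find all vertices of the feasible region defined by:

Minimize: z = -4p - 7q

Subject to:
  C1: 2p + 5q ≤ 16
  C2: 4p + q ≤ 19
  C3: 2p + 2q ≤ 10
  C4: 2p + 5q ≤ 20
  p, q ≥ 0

(0, 0), (4.75, 0), (4.667, 0.3333), (3, 2), (0, 3.2)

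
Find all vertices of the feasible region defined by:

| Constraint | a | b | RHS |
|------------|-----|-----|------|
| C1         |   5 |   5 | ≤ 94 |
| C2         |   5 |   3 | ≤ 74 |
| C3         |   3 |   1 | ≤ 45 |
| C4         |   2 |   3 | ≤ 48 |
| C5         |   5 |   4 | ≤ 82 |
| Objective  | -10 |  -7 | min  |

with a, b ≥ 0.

(0, 0), (14.8, 0), (10, 8), (7.714, 10.86), (0, 16)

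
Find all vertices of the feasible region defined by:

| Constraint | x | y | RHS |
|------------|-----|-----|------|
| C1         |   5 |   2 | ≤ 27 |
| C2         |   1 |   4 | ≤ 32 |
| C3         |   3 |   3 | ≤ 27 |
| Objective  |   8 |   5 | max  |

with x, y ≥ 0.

(0, 0), (5.4, 0), (3, 6), (1.333, 7.667), (0, 8)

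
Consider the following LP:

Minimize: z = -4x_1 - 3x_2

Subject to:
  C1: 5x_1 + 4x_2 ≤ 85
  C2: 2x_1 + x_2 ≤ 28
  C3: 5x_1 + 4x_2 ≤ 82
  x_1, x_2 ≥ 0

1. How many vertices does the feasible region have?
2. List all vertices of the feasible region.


1. 4
2. (0, 0), (14, 0), (10, 8), (0, 20.5)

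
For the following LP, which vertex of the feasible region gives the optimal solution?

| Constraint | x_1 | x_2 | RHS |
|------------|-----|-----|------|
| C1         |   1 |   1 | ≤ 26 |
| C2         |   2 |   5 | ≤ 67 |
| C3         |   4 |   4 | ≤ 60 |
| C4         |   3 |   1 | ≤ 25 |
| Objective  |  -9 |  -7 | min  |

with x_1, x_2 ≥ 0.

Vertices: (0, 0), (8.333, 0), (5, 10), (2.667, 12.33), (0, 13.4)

Evaluate the objective at each vertex of the feasible region:
  z(0, 0) = 0
  z(8.333, 0) = -75
  z(5, 10) = -115  ←
  z(2.667, 12.33) = -110.3
  z(0, 13.4) = -93.8
The minimum is at x_1 = 5, x_2 = 10.

(5, 10)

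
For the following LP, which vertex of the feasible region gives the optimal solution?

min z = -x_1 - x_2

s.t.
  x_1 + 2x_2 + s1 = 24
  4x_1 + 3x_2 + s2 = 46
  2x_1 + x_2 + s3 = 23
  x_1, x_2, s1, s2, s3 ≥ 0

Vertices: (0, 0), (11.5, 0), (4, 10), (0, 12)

Evaluate the objective at each vertex of the feasible region:
  z(0, 0) = 0
  z(11.5, 0) = -11.5
  z(4, 10) = -14  ←
  z(0, 12) = -12
The minimum is at x_1 = 4, x_2 = 10.

(4, 10)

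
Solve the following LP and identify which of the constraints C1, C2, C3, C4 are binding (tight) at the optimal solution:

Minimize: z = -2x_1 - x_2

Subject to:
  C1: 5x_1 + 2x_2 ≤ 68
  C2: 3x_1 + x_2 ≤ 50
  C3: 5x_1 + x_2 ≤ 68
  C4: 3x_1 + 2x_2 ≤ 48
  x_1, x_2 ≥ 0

At x_1 = 10, x_2 = 9, compute slack b - a·x for each constraint:
  C1: 68 − 68 = 0  (binding)
  C2: 50 − 39 = 11  (slack)
  C3: 68 − 59 = 9  (slack)
  C4: 48 − 48 = 0  (binding)

Optimal: x_1 = 10, x_2 = 9
Binding: C1, C4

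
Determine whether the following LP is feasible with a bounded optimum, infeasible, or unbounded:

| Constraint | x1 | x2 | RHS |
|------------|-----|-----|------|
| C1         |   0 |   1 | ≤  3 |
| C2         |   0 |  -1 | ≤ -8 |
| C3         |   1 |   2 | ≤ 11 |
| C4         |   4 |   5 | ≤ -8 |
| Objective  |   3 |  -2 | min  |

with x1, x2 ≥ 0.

Infeasible (no feasible solution exists)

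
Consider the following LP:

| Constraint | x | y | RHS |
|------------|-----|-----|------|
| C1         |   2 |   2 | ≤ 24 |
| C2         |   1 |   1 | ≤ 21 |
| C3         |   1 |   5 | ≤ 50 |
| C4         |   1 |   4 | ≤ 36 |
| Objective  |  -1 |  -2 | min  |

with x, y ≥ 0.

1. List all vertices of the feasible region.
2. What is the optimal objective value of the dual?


1. (0, 0), (12, 0), (4, 8), (0, 9)
2. -20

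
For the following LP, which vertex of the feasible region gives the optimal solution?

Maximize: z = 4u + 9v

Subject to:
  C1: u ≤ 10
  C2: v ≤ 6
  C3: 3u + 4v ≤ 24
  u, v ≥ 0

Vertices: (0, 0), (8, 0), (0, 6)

Evaluate the objective at each vertex of the feasible region:
  z(0, 0) = 0
  z(8, 0) = 32
  z(0, 6) = 54  ←
The maximum is at u = 0, v = 6.

(0, 6)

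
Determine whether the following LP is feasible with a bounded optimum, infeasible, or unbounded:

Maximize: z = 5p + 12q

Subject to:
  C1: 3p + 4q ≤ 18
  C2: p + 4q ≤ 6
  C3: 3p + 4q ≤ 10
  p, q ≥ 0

Feasible with a bounded optimal solution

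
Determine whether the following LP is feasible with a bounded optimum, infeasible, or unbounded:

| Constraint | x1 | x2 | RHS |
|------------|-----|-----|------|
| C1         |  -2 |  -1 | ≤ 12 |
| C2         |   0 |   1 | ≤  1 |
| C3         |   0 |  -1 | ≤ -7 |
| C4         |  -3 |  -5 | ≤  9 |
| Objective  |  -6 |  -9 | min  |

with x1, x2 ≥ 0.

Infeasible (no feasible solution exists)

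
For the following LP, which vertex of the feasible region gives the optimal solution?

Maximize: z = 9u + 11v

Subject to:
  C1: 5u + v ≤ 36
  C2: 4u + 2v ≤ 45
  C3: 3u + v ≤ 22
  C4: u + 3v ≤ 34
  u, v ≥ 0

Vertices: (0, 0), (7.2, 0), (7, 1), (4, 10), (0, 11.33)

Evaluate the objective at each vertex of the feasible region:
  z(0, 0) = 0
  z(7.2, 0) = 64.8
  z(7, 1) = 74
  z(4, 10) = 146  ←
  z(0, 11.33) = 124.7
The maximum is at u = 4, v = 10.

(4, 10)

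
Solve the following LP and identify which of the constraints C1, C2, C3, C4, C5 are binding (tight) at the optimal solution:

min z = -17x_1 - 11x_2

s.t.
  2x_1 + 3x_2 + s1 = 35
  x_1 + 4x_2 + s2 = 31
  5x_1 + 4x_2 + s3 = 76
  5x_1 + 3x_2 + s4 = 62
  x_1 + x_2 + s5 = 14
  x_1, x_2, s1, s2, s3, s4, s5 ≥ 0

At x_1 = 10, x_2 = 4, compute slack b - a·x for each constraint:
  C1: 35 − 32 = 3  (slack)
  C2: 31 − 26 = 5  (slack)
  C3: 76 − 66 = 10  (slack)
  C4: 62 − 62 = 0  (binding)
  C5: 14 − 14 = 0  (binding)

Optimal: x_1 = 10, x_2 = 4
Binding: C4, C5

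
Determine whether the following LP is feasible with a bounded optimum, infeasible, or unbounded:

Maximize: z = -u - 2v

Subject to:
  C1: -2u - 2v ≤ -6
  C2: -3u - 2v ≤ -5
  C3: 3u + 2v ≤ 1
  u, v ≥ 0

Infeasible (no feasible solution exists)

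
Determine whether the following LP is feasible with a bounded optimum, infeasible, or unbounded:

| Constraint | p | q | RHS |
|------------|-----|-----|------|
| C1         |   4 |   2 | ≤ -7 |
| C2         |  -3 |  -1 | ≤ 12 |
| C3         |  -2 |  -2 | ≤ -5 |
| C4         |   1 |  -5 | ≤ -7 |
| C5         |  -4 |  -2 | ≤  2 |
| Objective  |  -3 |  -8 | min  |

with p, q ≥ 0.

Infeasible (no feasible solution exists)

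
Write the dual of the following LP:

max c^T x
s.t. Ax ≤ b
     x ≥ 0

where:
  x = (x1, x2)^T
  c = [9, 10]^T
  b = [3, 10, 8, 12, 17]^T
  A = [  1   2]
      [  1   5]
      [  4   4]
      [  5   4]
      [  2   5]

Primal max cᵀx s.t. Ax ≤ b, x ≥ 0  →  Dual min bᵀy s.t. Aᵀy ≥ c, y ≥ 0.

Minimize: z = 3y1 + 10y2 + 8y3 + 12y4 + 17y5

Subject to:
  y1 + y2 + 4y3 + 5y4 + 2y5 ≥ 9
  2y1 + 5y2 + 4y3 + 4y4 + 5y5 ≥ 10
  y1, y2, y3, y4, y5 ≥ 0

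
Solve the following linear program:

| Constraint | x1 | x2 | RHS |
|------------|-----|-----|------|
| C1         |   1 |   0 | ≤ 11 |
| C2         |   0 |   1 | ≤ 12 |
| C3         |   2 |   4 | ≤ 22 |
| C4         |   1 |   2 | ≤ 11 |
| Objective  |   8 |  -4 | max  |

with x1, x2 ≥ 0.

Evaluate the objective at each vertex of the feasible region:
  z(0, 0) = 0
  z(11, 0) = 88  ←
  z(0, 5.5) = -22
The maximum is at x1 = 11, x2 = 0.

x1 = 11, x2 = 0, z = 88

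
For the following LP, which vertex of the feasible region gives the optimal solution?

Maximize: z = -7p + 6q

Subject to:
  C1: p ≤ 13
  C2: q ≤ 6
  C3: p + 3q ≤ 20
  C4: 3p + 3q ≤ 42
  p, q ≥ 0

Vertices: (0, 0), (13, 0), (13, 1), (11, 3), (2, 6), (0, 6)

Evaluate the objective at each vertex of the feasible region:
  z(0, 0) = 0
  z(13, 0) = -91
  z(13, 1) = -85
  z(11, 3) = -59
  z(2, 6) = 22
  z(0, 6) = 36  ←
The maximum is at p = 0, q = 6.

(0, 6)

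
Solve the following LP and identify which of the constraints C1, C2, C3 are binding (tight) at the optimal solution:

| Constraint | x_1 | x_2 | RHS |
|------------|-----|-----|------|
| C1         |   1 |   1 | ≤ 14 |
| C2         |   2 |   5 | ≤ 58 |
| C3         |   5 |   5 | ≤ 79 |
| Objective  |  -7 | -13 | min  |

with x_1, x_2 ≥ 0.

At x_1 = 4, x_2 = 10, compute slack b - a·x for each constraint:
  C1: 14 − 14 = 0  (binding)
  C2: 58 − 58 = 0  (binding)
  C3: 79 − 70 = 9  (slack)

Optimal: x_1 = 4, x_2 = 10
Binding: C1, C2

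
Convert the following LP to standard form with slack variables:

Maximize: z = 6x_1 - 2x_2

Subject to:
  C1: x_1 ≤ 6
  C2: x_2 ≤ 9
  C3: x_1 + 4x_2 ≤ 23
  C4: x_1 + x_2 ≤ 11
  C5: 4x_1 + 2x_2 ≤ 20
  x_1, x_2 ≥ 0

max z = 6x_1 - 2x_2

s.t.
  x_1 + s1 = 6
  x_2 + s2 = 9
  x_1 + 4x_2 + s3 = 23
  x_1 + x_2 + s4 = 11
  4x_1 + 2x_2 + s5 = 20
  x_1, x_2, s1, s2, s3, s4, s5 ≥ 0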